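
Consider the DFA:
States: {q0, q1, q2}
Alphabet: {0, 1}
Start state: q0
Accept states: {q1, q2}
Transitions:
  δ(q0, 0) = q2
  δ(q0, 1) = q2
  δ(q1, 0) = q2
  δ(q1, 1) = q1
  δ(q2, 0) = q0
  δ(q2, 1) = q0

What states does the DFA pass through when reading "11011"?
read '1': q0 → q2
  read '1': q2 → q0
  read '0': q0 → q2
  read '1': q2 → q0
  read '1': q0 → q2
q0 -> q2 -> q0 -> q2 -> q0 -> q2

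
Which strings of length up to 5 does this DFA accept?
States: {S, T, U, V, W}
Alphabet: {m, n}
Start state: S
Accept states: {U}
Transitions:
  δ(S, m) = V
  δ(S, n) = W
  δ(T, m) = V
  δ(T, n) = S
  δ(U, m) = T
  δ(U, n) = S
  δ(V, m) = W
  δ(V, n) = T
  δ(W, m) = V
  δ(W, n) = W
None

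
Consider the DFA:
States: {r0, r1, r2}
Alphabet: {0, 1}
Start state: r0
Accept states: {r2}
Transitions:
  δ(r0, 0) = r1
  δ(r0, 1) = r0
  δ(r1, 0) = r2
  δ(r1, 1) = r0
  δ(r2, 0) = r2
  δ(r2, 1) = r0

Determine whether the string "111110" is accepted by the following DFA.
Processing string "111110":
  r0 --1--> r0
  r0 --1--> r0
  r0 --1--> r0
  r0 --1--> r0
  r0 --1--> r0
  r0 --0--> r1
Final state: r1
Accept states: {r2}
No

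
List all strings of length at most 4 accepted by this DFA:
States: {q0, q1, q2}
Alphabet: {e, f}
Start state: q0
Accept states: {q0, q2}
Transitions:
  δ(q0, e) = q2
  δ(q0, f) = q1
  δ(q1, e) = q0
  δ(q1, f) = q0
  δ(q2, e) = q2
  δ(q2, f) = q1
ε, e, ee, fe, ff, eee, efe, eff, fee, ffe, eeee, eefe, eeff, efee, effe, feee, fefe, feff, ffee, fffe, ffff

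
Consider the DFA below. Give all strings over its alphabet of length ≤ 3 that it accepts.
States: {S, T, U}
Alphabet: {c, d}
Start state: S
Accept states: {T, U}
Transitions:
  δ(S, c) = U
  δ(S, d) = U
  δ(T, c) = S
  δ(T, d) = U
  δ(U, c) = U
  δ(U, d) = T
c, d, cc, cd, dc, dd, ccc, ccd, cdd, dcc, dcd, ddd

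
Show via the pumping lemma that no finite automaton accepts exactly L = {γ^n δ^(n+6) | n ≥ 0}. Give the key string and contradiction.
Assume L is regular with pumping length p. Idea: pumping the γ-block breaks the fixed offset of 6.
Choose s = γ^p δ^(p+6) ∈ L. By the pumping lemma, s = xyz with |xy| ≤ p, |y| > 0, so y = γ^k with k ≥ 1. Then xy²z = γ^(p+k) δ^(p+6). For this to be in L we would need p+6 = (p+k)+6, i.e. k = 0, contradicting k ≥ 1. So xy²z ∉ L.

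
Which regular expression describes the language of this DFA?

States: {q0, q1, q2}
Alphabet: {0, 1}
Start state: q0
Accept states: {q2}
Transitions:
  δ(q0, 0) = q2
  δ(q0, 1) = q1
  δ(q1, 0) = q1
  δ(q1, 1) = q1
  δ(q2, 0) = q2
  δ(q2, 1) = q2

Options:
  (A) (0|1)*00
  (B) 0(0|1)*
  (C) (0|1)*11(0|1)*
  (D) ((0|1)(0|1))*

Check each option against the DFA on short strings; one disagreement eliminates an option:
  (A) (0|1)*00: on '0' the DFA goes q0 → q2 and accepts (q2 ∈ Accept), but the regex does not match it → eliminate
  (B) 0(0|1)*: agrees with the DFA on every string of length ≤ 6
  (C) (0|1)*11(0|1)*: on '0' the DFA goes q0 → q2 and accepts (q2 ∈ Accept), but the regex does not match it → eliminate
  (D) ((0|1)(0|1))*: on ε the DFA stays in q0 and rejects (q0 ∉ Accept), but the regex matches it → eliminate
Only (B) is consistent with the DFA.
(B) 0(0|1)*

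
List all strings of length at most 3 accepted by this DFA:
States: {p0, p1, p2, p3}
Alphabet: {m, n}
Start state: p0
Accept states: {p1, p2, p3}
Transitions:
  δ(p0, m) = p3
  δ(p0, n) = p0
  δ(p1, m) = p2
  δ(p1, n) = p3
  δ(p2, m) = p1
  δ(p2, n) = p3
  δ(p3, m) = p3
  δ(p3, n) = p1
m, mm, mn, nm, mmm, mmn, mnm, mnn, nmm, nmn, nnm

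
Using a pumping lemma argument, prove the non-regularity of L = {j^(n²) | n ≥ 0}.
Assume L is regular with pumping length p. Idea: pumping adds a fixed amount, but gaps between consecutive squares grow.
Choose s = j^(p²) (length p² ≥ p). By the pumping lemma, s = xyz with |xy| ≤ p, |y| > 0, so |y| = k with 1 ≤ k ≤ p. Then |xy²z| = p²+k. Since p² < p²+k ≤ p²+p < (p+1)², the length p²+k lies strictly between consecutive squares, so it is not a perfect square and xy²z ∉ L.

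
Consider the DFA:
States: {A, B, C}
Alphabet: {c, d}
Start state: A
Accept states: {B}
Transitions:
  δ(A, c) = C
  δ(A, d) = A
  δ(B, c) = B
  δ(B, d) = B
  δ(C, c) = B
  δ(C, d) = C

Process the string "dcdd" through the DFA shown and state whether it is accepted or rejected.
Processing string "dcdd":
  A --d--> A
  A --c--> C
  C --d--> C
  C --d--> C
Final state: C
Accept states: {B}
No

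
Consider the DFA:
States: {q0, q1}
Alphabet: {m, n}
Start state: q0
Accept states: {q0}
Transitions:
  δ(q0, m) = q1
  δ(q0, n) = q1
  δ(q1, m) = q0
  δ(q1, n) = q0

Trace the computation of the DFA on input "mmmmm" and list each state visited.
read 'm': q0 → q1
  read 'm': q1 → q0
  read 'm': q0 → q1
  read 'm': q1 → q0
  read 'm': q0 → q1
q0 -> q1 -> q0 -> q1 -> q0 -> q1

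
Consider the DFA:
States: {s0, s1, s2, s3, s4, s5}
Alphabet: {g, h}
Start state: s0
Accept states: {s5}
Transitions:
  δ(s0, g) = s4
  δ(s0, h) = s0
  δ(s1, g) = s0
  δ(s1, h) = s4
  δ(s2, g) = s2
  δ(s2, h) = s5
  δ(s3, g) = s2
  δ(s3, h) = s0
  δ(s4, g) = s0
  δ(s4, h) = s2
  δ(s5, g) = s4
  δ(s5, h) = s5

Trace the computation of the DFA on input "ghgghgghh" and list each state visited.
read 'g': s0 → s4
  read 'h': s4 → s2
  read 'g': s2 → s2
  read 'g': s2 → s2
  read 'h': s2 → s5
  read 'g': s5 → s4
  read 'g': s4 → s0
  read 'h': s0 → s0
  read 'h': s0 → s0
s0 -> s4 -> s2 -> s2 -> s2 -> s5 -> s4 -> s0 -> s0 -> s0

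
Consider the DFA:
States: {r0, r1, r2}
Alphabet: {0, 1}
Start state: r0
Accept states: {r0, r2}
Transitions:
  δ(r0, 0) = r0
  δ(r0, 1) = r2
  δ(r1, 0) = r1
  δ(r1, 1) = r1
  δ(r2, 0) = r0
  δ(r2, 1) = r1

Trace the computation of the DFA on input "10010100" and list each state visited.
read '1': r0 → r2
  read '0': r2 → r0
  read '0': r0 → r0
  read '1': r0 → r2
  read '0': r2 → r0
  read '1': r0 → r2
  read '0': r2 → r0
  read '0': r0 → r0
r0 -> r2 -> r0 -> r0 -> r2 -> r0 -> r2 -> r0 -> r0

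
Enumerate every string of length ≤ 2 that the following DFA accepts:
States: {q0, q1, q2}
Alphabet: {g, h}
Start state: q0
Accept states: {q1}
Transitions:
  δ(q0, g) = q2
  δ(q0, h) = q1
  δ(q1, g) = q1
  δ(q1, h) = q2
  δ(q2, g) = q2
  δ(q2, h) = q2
h, hg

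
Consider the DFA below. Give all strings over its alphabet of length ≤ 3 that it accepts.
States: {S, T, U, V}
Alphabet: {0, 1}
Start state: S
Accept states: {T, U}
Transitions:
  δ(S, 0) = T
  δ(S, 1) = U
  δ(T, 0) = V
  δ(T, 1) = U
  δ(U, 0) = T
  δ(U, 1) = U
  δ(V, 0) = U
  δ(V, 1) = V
0, 1, 01, 10, 11, 000, 010, 011, 101, 110, 111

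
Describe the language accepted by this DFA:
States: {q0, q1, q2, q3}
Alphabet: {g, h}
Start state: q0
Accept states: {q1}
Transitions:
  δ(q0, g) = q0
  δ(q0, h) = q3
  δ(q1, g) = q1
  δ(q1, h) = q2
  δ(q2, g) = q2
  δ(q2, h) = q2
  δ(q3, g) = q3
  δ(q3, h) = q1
Testing a few strings:
  'hgg' → reject
  'gh' → reject
  'gghg' → reject
  'g' → reject
State roles: q0=zero h's; q1=two h's; q2=≥ three h's (dead); q3=one h
All strings over {g,h} containing exactly two h's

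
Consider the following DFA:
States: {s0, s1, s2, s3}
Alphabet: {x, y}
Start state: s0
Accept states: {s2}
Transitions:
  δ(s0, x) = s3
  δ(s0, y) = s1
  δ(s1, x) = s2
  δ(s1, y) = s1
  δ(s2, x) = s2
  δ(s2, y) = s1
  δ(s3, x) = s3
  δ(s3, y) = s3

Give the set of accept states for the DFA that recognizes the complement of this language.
Complement accept states = All states \ Original accept states
= {s0, s1, s2, s3} \ {s2}
{s0, s1, s3}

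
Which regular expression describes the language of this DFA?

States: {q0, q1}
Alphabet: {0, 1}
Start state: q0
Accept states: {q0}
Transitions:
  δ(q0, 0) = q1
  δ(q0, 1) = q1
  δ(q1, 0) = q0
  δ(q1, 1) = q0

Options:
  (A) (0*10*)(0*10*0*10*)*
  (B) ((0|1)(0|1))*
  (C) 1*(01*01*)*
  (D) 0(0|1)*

Check each option against the DFA on short strings; one disagreement eliminates an option:
  (A) (0*10*)(0*10*0*10*)*: on ε the DFA stays in q0 and accepts (q0 ∈ Accept), but the regex does not match it → eliminate
  (B) ((0|1)(0|1))*: agrees with the DFA on every string of length ≤ 6
  (C) 1*(01*01*)*: on '1' the DFA goes q0 → q1 and rejects (q1 ∉ Accept), but the regex matches it → eliminate
  (D) 0(0|1)*: on ε the DFA stays in q0 and accepts (q0 ∈ Accept), but the regex does not match it → eliminate
Only (B) is consistent with the DFA.
(B) ((0|1)(0|1))*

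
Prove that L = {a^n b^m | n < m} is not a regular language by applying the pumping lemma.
Assume L is regular with pumping length p. Idea: pumping up the a-block makes the a-count reach the b-count.
Choose s = a^p b^(p+1) ∈ L. By the pumping lemma, s = xyz with |xy| ≤ p, |y| > 0, so y = a^k with k ≥ 1. Then xy²z = a^(p+k) b^(p+1). Since p+k ≥ p+1, the number of a's is no longer strictly less than the number of b's, so xy²z ∉ L.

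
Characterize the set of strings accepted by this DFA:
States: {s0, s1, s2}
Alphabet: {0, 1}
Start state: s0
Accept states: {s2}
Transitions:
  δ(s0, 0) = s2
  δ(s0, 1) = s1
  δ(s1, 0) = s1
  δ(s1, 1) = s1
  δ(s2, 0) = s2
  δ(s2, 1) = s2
Testing a few strings:
  '111' → reject
  '101' → reject
  '1' → reject
  '0' → accept
State roles: s0=no input read; s1=started with 1 (dead); s2=started with 0
All binary strings starting with 0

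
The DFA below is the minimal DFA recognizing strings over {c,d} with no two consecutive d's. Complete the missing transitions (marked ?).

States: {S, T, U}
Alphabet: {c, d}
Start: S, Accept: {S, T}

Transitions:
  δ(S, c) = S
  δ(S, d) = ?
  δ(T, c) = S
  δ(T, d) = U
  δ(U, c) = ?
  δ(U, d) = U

From the language and accept set, identify what each state tracks — S: last symbol not d (ok); T: last symbol d (ok); U: saw dd (dead).
Each missing δ(q, a) is the state matching the new tracked value after reading a.
δ(S, d) = T; δ(U, c) = U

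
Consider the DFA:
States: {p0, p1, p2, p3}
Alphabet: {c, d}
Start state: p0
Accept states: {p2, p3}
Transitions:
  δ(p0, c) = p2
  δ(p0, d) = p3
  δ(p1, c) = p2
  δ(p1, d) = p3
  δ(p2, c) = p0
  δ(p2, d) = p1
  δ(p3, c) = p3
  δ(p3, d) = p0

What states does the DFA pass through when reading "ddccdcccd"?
read 'd': p0 → p3
  read 'd': p3 → p0
  read 'c': p0 → p2
  read 'c': p2 → p0
  read 'd': p0 → p3
  read 'c': p3 → p3
  read 'c': p3 → p3
  read 'c': p3 → p3
  read 'd': p3 → p0
p0 -> p3 -> p0 -> p2 -> p0 -> p3 -> p3 -> p3 -> p3 -> p0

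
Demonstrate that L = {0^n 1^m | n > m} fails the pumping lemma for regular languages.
Assume L is regular with pumping length p. Idea: pumping down the 0-block drops the 0-count to at most the 1-count.
Choose s = 0^(p+1) 1^p ∈ L (|s| = 2p+1 ≥ p). By the pumping lemma, s = xyz with |xy| ≤ p, |y| > 0, so y = 0^k with k ≥ 1. Take i = 0: xz = 0^(p+1−k) 1^p. Since k ≥ 1, p+1−k ≤ p, so the number of 0's is no longer strictly greater than the number of 1's, hence xz ∉ L.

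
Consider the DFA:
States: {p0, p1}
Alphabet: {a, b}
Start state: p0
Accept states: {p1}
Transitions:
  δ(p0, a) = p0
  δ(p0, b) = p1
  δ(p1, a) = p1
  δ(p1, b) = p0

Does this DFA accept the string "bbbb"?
Processing string "bbbb":
  p0 --b--> p1
  p1 --b--> p0
  p0 --b--> p1
  p1 --b--> p0
Final state: p0
Accept states: {p1}
No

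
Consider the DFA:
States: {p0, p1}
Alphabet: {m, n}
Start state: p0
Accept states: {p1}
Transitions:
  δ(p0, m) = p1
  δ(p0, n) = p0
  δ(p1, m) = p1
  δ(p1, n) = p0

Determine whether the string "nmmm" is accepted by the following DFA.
Processing string "nmmm":
  p0 --n--> p0
  p0 --m--> p1
  p1 --m--> p1
  p1 --m--> p1
Final state: p1
Accept states: {p1}
Yes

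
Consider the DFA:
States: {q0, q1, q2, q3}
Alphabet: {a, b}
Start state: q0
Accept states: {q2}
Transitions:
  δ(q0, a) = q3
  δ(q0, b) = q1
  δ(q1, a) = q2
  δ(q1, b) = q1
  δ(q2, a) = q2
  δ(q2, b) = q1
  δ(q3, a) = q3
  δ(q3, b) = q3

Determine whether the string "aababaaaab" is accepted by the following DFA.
Processing string "aababaaaab":
  q0 --a--> q3
  q3 --a--> q3
  q3 --b--> q3
  q3 --a--> q3
  q3 --b--> q3
  q3 --a--> q3
  q3 --a--> q3
  q3 --a--> q3
  q3 --a--> q3
  q3 --b--> q3
Final state: q3
Accept states: {q2}
No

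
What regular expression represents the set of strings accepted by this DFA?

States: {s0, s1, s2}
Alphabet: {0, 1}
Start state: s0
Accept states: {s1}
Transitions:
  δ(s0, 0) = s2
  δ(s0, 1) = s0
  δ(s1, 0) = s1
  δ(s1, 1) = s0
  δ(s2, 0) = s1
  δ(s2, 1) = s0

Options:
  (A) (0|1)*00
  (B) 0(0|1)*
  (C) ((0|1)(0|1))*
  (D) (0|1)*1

Check each option against the DFA on short strings; one disagreement eliminates an option:
  (A) (0|1)*00: agrees with the DFA on every string of length ≤ 6
  (B) 0(0|1)*: on '0' the DFA goes s0 → s2 and rejects (s2 ∉ Accept), but the regex matches it → eliminate
  (C) ((0|1)(0|1))*: on ε the DFA stays in s0 and rejects (s0 ∉ Accept), but the regex matches it → eliminate
  (D) (0|1)*1: on '1' the DFA goes s0 → s0 and rejects (s0 ∉ Accept), but the regex matches it → eliminate
Only (A) is consistent with the DFA.
(A) (0|1)*00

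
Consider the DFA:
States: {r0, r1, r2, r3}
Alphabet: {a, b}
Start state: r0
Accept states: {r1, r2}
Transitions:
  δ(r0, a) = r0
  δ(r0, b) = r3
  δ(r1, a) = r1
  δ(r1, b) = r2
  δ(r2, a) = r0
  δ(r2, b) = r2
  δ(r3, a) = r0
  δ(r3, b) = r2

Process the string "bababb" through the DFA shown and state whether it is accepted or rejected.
Processing string "bababb":
  r0 --b--> r3
  r3 --a--> r0
  r0 --b--> r3
  r3 --a--> r0
  r0 --b--> r3
  r3 --b--> r2
Final state: r2
Accept states: {r1, r2}
Yes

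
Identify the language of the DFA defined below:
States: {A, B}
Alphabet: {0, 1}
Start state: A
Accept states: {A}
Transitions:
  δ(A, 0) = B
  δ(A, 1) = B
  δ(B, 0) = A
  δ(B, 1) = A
Testing a few strings:
  '001' → reject
  '10' → accept
  '11' → accept
  '0' → reject
State roles: A=even length so far; B=odd length so far
All binary strings of even length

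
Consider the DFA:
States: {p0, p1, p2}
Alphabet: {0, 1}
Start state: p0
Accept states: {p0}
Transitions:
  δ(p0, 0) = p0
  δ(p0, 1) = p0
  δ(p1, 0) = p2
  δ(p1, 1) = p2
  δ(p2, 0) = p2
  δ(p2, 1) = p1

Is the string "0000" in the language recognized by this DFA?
Processing string "0000":
  p0 --0--> p0
  p0 --0--> p0
  p0 --0--> p0
  p0 --0--> p0
Final state: p0
Accept states: {p0}
Yes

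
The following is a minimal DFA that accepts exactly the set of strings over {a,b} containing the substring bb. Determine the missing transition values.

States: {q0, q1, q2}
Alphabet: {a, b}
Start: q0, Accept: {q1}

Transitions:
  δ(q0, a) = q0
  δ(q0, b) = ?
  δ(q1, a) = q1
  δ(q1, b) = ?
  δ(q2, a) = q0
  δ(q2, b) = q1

From the language and accept set, identify what each state tracks — q0: no progress toward bb; q1: substring bb seen; q2: one trailing b.
Each missing δ(q, a) is the state matching the new tracked value after reading a.
δ(q0, b) = q2; δ(q1, b) = q1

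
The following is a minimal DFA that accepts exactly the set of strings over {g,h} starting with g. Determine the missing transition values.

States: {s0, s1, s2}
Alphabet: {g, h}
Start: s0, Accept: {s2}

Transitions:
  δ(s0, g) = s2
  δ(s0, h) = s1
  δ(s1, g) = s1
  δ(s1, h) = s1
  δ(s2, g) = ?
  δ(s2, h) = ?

From the language and accept set, identify what each state tracks — s0: no input read; s1: started with h (dead); s2: started with g.
Each missing δ(q, a) is the state matching the new tracked value after reading a.
δ(s2, g) = s2; δ(s2, h) = s2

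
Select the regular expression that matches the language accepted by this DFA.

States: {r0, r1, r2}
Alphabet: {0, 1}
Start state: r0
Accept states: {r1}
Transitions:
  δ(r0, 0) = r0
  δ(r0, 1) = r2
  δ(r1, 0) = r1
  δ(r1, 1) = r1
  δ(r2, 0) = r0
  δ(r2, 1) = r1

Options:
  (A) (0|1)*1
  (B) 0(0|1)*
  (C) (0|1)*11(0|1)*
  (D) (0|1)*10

Check each option against the DFA on short strings; one disagreement eliminates an option:
  (A) (0|1)*1: on '1' the DFA goes r0 → r2 and rejects (r2 ∉ Accept), but the regex matches it → eliminate
  (B) 0(0|1)*: on '0' the DFA goes r0 → r0 and rejects (r0 ∉ Accept), but the regex matches it → eliminate
  (C) (0|1)*11(0|1)*: agrees with the DFA on every string of length ≤ 6
  (D) (0|1)*10: on '10' the DFA goes r0 → r2 → r0 and rejects (r0 ∉ Accept), but the regex matches it → eliminate
Only (C) is consistent with the DFA.
(C) (0|1)*11(0|1)*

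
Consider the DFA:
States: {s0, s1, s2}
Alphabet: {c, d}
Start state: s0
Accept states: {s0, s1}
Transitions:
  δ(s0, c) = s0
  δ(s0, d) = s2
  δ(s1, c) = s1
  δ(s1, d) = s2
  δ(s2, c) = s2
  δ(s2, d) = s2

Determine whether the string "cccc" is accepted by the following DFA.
Processing string "cccc":
  s0 --c--> s0
  s0 --c--> s0
  s0 --c--> s0
  s0 --c--> s0
Final state: s0
Accept states: {s0, s1}
Yes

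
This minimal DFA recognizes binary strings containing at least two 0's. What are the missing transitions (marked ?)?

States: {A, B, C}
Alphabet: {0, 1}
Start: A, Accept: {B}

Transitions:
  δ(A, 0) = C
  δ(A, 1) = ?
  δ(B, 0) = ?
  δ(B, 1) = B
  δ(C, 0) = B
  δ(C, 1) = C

From the language and accept set, identify what each state tracks — A: zero 0's seen; B: ≥ two 0's seen; C: one 0 seen.
Each missing δ(q, a) is the state matching the new tracked value after reading a.
δ(A, 1) = A; δ(B, 0) = B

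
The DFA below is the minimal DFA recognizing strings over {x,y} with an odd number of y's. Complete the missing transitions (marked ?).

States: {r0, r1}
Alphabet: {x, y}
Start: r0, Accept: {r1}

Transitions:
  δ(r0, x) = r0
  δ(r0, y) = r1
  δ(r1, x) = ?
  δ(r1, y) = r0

From the language and accept set, identify what each state tracks — r0: even number of y's so far; r1: odd number of y's so far.
Each missing δ(q, a) is the state matching the new tracked value after reading a.
δ(r1, x) = r1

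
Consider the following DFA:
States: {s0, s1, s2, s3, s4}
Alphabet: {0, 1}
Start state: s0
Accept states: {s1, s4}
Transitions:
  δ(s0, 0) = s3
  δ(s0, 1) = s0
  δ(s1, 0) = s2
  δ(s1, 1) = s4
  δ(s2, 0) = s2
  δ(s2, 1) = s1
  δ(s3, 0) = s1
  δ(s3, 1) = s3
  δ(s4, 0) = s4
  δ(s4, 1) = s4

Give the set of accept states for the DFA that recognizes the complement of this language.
Complement accept states = All states \ Original accept states
= {s0, s1, s2, s3, s4} \ {s1, s4}
{s0, s2, s3}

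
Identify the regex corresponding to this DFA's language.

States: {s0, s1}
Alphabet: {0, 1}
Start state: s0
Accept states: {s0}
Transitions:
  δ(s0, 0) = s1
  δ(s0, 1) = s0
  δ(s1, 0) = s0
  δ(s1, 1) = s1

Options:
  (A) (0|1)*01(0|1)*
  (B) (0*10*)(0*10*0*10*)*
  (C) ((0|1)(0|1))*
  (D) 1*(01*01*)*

Check each option against the DFA on short strings; one disagreement eliminates an option:
  (A) (0|1)*01(0|1)*: on ε the DFA stays in s0 and accepts (s0 ∈ Accept), but the regex does not match it → eliminate
  (B) (0*10*)(0*10*0*10*)*: on ε the DFA stays in s0 and accepts (s0 ∈ Accept), but the regex does not match it → eliminate
  (C) ((0|1)(0|1))*: on '1' the DFA goes s0 → s0 and accepts (s0 ∈ Accept), but the regex does not match it → eliminate
  (D) 1*(01*01*)*: agrees with the DFA on every string of length ≤ 6
Only (D) is consistent with the DFA.
(D) 1*(01*01*)*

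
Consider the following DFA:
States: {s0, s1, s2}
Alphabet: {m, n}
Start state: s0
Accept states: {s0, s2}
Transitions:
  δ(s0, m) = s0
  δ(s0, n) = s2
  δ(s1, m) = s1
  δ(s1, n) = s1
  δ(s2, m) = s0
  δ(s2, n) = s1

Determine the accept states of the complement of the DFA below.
Complement accept states = All states \ Original accept states
= {s0, s1, s2} \ {s0, s2}
{s1}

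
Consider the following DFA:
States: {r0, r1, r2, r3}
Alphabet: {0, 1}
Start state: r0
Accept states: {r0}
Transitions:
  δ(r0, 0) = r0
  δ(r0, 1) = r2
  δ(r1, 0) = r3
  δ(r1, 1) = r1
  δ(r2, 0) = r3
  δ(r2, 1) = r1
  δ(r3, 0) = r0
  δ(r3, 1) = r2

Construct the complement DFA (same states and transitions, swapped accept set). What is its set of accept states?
Complement accept states = All states \ Original accept states
= {r0, r1, r2, r3} \ {r0}
{r1, r2, r3}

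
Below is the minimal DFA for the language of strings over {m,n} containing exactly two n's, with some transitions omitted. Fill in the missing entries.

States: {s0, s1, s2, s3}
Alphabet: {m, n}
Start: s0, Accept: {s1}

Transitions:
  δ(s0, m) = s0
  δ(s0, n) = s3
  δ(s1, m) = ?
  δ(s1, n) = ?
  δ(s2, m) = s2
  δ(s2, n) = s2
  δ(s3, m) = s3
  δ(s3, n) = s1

From the language and accept set, identify what each state tracks — s0: zero n's; s1: two n's; s2: ≥ three n's (dead); s3: one n.
Each missing δ(q, a) is the state matching the new tracked value after reading a.
δ(s1, m) = s1; δ(s1, n) = s2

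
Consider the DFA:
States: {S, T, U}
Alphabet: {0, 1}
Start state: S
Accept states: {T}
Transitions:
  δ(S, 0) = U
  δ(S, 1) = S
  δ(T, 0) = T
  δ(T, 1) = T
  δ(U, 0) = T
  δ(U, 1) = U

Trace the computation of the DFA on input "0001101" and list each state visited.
read '0': S → U
  read '0': U → T
  read '0': T → T
  read '1': T → T
  read '1': T → T
  read '0': T → T
  read '1': T → T
S -> U -> T -> T -> T -> T -> T -> T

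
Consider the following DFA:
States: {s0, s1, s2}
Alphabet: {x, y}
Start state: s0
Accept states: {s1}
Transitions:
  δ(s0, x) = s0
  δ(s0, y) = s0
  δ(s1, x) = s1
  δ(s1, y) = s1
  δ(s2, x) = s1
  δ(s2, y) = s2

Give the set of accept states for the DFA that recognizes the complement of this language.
Complement accept states = All states \ Original accept states
= {s0, s1, s2} \ {s1}
{s0, s2}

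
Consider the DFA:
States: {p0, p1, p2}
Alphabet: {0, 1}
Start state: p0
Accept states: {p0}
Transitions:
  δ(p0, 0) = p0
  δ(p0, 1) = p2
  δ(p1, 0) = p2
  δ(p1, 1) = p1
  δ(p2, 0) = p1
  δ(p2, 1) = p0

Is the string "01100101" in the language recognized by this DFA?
Processing string "01100101":
  p0 --0--> p0
  p0 --1--> p2
  p2 --1--> p0
  p0 --0--> p0
  p0 --0--> p0
  p0 --1--> p2
  p2 --0--> p1
  p1 --1--> p1
Final state: p1
Accept states: {p0}
No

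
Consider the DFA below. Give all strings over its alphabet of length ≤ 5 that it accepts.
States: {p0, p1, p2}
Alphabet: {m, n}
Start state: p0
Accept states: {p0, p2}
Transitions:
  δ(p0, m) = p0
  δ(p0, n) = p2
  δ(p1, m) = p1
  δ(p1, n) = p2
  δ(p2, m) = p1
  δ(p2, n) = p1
ε, m, n, mm, mn, mmm, mmn, nmn, nnn, mmmm, mmmn, mnmn, mnnn, nmmn, nnmn, mmmmm, mmmmn, mmnmn, mmnnn, mnmmn, mnnmn, nmmmn, nmnmn, nmnnn, nnmmn, nnnmn, nnnnn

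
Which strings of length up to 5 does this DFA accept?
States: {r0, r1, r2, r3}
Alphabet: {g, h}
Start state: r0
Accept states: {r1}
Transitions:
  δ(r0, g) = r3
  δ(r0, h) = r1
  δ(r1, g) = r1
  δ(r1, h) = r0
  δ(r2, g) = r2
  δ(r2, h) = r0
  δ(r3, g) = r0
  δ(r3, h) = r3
h, hg, ggh, hgg, hhh, gghg, ghgh, hggg, hghh, hhhg, ggggh, gghgg, gghhh, ghghg, ghhgh, hgggg, hgghh, hghhg, hhggh, hhhgg, hhhhh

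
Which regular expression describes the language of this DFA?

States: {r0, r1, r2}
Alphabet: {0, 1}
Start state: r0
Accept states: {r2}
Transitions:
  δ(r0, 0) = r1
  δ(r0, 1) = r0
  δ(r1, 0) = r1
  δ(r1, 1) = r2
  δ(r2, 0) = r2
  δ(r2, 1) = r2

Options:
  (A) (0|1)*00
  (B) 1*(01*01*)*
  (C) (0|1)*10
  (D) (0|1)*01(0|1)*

Check each option against the DFA on short strings; one disagreement eliminates an option:
  (A) (0|1)*00: on '00' the DFA goes r0 → r1 → r1 and rejects (r1 ∉ Accept), but the regex matches it → eliminate
  (B) 1*(01*01*)*: on ε the DFA stays in r0 and rejects (r0 ∉ Accept), but the regex matches it → eliminate
  (C) (0|1)*10: on '01' the DFA goes r0 → r1 → r2 and accepts (r2 ∈ Accept), but the regex does not match it → eliminate
  (D) (0|1)*01(0|1)*: agrees with the DFA on every string of length ≤ 6
Only (D) is consistent with the DFA.
(D) (0|1)*01(0|1)*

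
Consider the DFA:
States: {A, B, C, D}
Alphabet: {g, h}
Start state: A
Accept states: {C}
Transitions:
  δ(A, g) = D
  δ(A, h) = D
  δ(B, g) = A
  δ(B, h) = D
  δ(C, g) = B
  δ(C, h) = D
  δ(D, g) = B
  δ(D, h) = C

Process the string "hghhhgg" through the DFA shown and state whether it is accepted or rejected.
Processing string "hghhhgg":
  A --h--> D
  D --g--> B
  B --h--> D
  D --h--> C
  C --h--> D
  D --g--> B
  B --g--> A
Final state: A
Accept states: {C}
No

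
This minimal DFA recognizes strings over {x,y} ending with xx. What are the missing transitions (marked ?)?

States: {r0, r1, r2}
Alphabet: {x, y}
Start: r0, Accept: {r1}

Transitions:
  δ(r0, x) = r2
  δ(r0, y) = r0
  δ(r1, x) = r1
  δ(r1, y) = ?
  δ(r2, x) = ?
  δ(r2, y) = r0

From the language and accept set, identify what each state tracks — r0: last symbol not x; r1: two trailing x's; r2: one trailing x.
Each missing δ(q, a) is the state matching the new tracked value after reading a.
δ(r1, y) = r0; δ(r2, x) = r1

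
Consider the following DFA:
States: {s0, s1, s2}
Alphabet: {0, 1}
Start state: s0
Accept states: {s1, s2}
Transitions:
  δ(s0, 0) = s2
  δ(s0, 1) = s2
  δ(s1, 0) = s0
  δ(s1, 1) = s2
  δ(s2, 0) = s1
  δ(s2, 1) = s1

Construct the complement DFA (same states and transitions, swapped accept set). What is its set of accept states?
Complement accept states = All states \ Original accept states
= {s0, s1, s2} \ {s1, s2}
{s0}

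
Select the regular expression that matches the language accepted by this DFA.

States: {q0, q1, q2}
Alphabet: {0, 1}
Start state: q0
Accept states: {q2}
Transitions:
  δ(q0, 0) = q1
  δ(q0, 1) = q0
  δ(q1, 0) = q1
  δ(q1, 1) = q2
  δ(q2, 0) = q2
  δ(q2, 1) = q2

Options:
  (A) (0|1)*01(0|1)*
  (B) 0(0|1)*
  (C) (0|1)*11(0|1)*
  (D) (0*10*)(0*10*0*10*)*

Check each option against the DFA on short strings; one disagreement eliminates an option:
  (A) (0|1)*01(0|1)*: agrees with the DFA on every string of length ≤ 6
  (B) 0(0|1)*: on '0' the DFA goes q0 → q1 and rejects (q1 ∉ Accept), but the regex matches it → eliminate
  (C) (0|1)*11(0|1)*: on '01' the DFA goes q0 → q1 → q2 and accepts (q2 ∈ Accept), but the regex does not match it → eliminate
  (D) (0*10*)(0*10*0*10*)*: on '1' the DFA goes q0 → q0 and rejects (q0 ∉ Accept), but the regex matches it → eliminate
Only (A) is consistent with the DFA.
(A) (0|1)*01(0|1)*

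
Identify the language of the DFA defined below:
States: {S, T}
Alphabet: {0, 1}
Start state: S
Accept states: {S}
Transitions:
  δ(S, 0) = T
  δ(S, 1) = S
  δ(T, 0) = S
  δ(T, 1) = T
Testing a few strings:
  '111' → accept
  '0' → reject
  '1' → accept
  '000' → reject
State roles: S=even number of 0's so far; T=odd number of 0's so far
All binary strings with an even number of 0's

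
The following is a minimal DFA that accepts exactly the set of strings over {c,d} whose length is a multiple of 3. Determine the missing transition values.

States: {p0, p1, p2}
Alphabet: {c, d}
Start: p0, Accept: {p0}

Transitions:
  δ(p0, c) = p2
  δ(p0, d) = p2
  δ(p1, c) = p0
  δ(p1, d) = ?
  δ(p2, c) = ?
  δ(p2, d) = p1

From the language and accept set, identify what each state tracks — p0: length ≡ 0 (mod 3); p1: length ≡ 2 (mod 3); p2: length ≡ 1 (mod 3).
Each missing δ(q, a) is the state matching the new tracked value after reading a.
δ(p1, d) = p0; δ(p2, c) = p1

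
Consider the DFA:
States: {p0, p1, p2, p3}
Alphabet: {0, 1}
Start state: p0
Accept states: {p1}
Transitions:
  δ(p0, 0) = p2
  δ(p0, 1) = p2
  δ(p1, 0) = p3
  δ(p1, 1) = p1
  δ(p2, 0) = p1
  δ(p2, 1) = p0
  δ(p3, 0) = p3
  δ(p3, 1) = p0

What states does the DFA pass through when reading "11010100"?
read '1': p0 → p2
  read '1': p2 → p0
  read '0': p0 → p2
  read '1': p2 → p0
  read '0': p0 → p2
  read '1': p2 → p0
  read '0': p0 → p2
  read '0': p2 → p1
p0 -> p2 -> p0 -> p2 -> p0 -> p2 -> p0 -> p2 -> p1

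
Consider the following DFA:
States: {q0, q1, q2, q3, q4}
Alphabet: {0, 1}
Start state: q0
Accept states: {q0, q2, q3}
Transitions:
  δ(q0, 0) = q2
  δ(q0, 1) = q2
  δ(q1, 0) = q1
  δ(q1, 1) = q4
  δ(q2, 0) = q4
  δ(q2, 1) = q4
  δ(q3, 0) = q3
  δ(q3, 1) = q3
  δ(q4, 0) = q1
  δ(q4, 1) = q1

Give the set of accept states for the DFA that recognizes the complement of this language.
Complement accept states = All states \ Original accept states
= {q0, q1, q2, q3, q4} \ {q0, q2, q3}
{q1, q4}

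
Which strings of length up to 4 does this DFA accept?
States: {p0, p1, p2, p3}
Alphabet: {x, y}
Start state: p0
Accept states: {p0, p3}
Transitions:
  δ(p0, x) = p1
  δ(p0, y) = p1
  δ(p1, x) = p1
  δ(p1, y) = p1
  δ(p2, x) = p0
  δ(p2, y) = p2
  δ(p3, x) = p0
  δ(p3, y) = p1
ε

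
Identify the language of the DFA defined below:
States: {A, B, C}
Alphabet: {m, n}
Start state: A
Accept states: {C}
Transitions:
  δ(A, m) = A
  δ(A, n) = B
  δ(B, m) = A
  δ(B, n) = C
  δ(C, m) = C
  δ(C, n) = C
Testing a few strings:
  'mnnm' → accept
  'mn' → reject
  'nm' → reject
  'nmmn' → reject
State roles: A=no progress toward nn; B=one trailing n; C=substring nn seen
All strings over {m,n} containing the substring nn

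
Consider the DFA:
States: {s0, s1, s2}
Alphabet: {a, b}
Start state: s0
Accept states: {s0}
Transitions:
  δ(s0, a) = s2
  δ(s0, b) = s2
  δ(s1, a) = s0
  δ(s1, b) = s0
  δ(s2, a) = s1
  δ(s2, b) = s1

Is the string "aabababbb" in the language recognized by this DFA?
Processing string "aabababbb":
  s0 --a--> s2
  s2 --a--> s1
  s1 --b--> s0
  s0 --a--> s2
  s2 --b--> s1
  s1 --a--> s0
  s0 --b--> s2
  s2 --b--> s1
  s1 --b--> s0
Final state: s0
Accept states: {s0}
Yes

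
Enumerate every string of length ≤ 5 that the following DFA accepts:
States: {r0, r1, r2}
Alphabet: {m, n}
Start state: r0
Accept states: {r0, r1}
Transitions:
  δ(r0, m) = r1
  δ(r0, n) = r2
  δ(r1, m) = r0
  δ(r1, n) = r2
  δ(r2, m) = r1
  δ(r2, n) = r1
ε, m, mm, nm, nn, mmm, mnm, mnn, nmm, nnm, mmmm, mmnm, mmnn, mnmm, mnnm, nmmm, nmnm, nmnn, nnmm, nnnm, nnnn, mmmmm, mmmnm, mmmnn, mmnmm, mmnnm, mnmmm, mnmnm, mnmnn, mnnmm, mnnnm, mnnnn, nmmmm, nmmnm, nmmnn, nmnmm, nmnnm, nnmmm, nnmnm, nnmnn, nnnmm, nnnnm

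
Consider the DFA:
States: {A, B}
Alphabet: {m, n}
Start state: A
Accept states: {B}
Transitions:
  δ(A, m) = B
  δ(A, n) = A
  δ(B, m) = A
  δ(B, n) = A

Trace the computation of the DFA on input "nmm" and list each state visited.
read 'n': A → A
  read 'm': A → B
  read 'm': B → A
A -> A -> B -> A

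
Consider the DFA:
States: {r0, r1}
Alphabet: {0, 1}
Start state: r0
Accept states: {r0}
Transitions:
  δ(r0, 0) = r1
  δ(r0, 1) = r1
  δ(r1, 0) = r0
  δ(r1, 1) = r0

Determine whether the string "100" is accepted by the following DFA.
Processing string "100":
  r0 --1--> r1
  r1 --0--> r0
  r0 --0--> r1
Final state: r1
Accept states: {r0}
No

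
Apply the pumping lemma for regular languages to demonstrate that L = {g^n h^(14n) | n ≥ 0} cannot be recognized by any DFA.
Assume L is regular with pumping length p. Idea: pumping the g-block breaks the 1:14 ratio.
Choose s = g^p h^(14p) (length 15p ≥ p). By the pumping lemma, s = xyz with |xy| ≤ p, |y| > 0, so y = g^k with k ≥ 1. Then xy²z = g^(p+k) h^(14p). For this to be in L we would need 14p = 14(p+k), i.e. 14k = 0, contradicting k ≥ 1. So xy²z ∉ L.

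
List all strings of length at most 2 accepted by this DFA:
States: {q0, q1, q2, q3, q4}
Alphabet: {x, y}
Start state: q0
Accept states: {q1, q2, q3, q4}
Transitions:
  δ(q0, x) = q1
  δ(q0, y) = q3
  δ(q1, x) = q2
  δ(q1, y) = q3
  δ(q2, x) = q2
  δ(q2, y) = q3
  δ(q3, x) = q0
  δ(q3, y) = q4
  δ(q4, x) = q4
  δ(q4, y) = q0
x, y, xx, xy, yy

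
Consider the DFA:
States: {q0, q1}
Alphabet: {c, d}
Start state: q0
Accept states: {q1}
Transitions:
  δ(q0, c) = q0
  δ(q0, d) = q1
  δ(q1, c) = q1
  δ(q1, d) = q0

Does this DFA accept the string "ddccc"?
Processing string "ddccc":
  q0 --d--> q1
  q1 --d--> q0
  q0 --c--> q0
  q0 --c--> q0
  q0 --c--> q0
Final state: q0
Accept states: {q1}
No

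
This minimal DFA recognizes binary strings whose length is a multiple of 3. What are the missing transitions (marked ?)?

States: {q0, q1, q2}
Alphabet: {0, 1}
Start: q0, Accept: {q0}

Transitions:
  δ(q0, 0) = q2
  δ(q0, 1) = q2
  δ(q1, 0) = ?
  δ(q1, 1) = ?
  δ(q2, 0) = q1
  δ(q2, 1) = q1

From the language and accept set, identify what each state tracks — q0: length ≡ 0 (mod 3); q1: length ≡ 2 (mod 3); q2: length ≡ 1 (mod 3).
Each missing δ(q, a) is the state matching the new tracked value after reading a.
δ(q1, 0) = q0; δ(q1, 1) = q0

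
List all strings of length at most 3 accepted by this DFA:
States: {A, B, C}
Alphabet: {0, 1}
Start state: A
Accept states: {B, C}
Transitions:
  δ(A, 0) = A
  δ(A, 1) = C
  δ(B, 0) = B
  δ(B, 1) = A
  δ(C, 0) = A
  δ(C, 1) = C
1, 01, 11, 001, 011, 101, 111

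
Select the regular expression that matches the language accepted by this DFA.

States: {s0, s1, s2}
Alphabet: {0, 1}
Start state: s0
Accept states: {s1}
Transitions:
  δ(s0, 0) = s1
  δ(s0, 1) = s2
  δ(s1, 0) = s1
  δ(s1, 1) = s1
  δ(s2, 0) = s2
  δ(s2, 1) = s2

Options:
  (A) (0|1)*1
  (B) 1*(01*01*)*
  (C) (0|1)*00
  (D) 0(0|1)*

Check each option against the DFA on short strings; one disagreement eliminates an option:
  (A) (0|1)*1: on '0' the DFA goes s0 → s1 and accepts (s1 ∈ Accept), but the regex does not match it → eliminate
  (B) 1*(01*01*)*: on ε the DFA stays in s0 and rejects (s0 ∉ Accept), but the regex matches it → eliminate
  (C) (0|1)*00: on '0' the DFA goes s0 → s1 and accepts (s1 ∈ Accept), but the regex does not match it → eliminate
  (D) 0(0|1)*: agrees with the DFA on every string of length ≤ 6
Only (D) is consistent with the DFA.
(D) 0(0|1)*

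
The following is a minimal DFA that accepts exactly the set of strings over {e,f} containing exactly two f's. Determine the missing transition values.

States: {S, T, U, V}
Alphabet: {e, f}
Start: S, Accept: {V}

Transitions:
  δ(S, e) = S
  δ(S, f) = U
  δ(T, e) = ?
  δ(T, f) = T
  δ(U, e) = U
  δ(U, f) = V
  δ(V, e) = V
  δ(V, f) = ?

From the language and accept set, identify what each state tracks — S: zero f's; T: ≥ three f's (dead); U: one f; V: two f's.
Each missing δ(q, a) is the state matching the new tracked value after reading a.
δ(T, e) = T; δ(V, f) = T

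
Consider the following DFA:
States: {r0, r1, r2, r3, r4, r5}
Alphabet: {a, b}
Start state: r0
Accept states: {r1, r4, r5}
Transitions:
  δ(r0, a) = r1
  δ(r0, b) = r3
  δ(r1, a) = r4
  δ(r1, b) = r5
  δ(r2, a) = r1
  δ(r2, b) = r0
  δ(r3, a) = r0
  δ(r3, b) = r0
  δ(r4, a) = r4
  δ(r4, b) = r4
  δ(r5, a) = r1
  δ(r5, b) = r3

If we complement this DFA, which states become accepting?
Complement accept states = All states \ Original accept states
= {r0, r1, r2, r3, r4, r5} \ {r1, r4, r5}
{r0, r2, r3}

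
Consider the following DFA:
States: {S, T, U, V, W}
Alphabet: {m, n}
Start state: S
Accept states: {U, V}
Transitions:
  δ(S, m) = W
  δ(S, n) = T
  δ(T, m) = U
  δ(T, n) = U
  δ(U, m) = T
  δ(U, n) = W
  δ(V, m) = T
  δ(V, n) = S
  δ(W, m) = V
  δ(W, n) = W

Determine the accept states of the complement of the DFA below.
Complement accept states = All states \ Original accept states
= {S, T, U, V, W} \ {U, V}
{S, T, W}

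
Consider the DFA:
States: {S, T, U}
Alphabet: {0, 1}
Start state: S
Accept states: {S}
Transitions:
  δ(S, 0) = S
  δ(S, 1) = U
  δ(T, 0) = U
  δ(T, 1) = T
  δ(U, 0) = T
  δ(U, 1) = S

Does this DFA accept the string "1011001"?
Processing string "1011001":
  S --1--> U
  U --0--> T
  T --1--> T
  T --1--> T
  T --0--> U
  U --0--> T
  T --1--> T
Final state: T
Accept states: {S}
No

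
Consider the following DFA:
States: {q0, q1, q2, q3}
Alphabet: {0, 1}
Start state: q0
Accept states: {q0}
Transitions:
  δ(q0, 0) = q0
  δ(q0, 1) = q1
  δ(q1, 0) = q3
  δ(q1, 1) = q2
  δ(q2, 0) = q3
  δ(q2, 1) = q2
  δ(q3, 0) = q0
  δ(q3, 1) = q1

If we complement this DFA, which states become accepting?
Complement accept states = All states \ Original accept states
= {q0, q1, q2, q3} \ {q0}
{q1, q2, q3}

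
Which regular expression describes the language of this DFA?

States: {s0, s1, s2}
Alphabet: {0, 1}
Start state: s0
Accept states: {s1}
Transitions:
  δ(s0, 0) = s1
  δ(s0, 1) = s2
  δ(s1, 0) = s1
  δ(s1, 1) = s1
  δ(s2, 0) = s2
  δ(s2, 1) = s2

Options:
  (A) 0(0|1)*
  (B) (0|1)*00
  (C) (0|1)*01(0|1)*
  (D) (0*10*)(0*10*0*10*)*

Check each option against the DFA on short strings; one disagreement eliminates an option:
  (A) 0(0|1)*: agrees with the DFA on every string of length ≤ 6
  (B) (0|1)*00: on '0' the DFA goes s0 → s1 and accepts (s1 ∈ Accept), but the regex does not match it → eliminate
  (C) (0|1)*01(0|1)*: on '0' the DFA goes s0 → s1 and accepts (s1 ∈ Accept), but the regex does not match it → eliminate
  (D) (0*10*)(0*10*0*10*)*: on '0' the DFA goes s0 → s1 and accepts (s1 ∈ Accept), but the regex does not match it → eliminate
Only (A) is consistent with the DFA.
(A) 0(0|1)*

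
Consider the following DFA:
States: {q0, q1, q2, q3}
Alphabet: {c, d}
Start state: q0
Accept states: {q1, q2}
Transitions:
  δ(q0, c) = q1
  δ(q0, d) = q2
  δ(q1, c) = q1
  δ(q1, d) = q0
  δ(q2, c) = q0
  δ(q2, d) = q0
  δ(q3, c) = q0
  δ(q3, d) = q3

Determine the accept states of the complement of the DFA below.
Complement accept states = All states \ Original accept states
= {q0, q1, q2, q3} \ {q1, q2}
{q0, q3}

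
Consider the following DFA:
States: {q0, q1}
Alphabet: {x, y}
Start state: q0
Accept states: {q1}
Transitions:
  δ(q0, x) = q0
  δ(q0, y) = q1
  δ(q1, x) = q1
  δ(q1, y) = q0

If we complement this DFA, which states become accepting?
Complement accept states = All states \ Original accept states
= {q0, q1} \ {q1}
{q0}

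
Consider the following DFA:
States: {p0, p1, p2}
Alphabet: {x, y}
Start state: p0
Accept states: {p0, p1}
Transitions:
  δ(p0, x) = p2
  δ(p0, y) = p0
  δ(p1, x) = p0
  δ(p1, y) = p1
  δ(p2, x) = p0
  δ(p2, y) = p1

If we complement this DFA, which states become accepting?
Complement accept states = All states \ Original accept states
= {p0, p1, p2} \ {p0, p1}
{p2}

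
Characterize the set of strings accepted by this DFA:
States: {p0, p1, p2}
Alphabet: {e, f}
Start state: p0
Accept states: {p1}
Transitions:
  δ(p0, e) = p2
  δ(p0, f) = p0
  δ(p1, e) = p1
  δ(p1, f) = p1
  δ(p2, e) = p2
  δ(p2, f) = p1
Testing a few strings:
  'ef' → accept
  'f' → reject
  'e' → reject
  'ff' → reject
State roles: p0=no e seen yet; p1=substring ef seen; p2=seen a e, waiting for f
All strings over {e,f} containing the substring ef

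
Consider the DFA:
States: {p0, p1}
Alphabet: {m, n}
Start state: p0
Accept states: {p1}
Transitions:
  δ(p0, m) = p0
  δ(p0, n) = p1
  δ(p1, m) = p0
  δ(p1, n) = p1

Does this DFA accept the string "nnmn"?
Processing string "nnmn":
  p0 --n--> p1
  p1 --n--> p1
  p1 --m--> p0
  p0 --n--> p1
Final state: p1
Accept states: {p1}
Yes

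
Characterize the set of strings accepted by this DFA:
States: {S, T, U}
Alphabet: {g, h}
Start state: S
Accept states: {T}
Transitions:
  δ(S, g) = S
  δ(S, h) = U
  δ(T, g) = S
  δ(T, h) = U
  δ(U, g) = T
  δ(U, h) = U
Testing a few strings:
  'gggg' → reject
  'hgg' → reject
  'hhh' → reject
  'h' → reject
State roles: S=no suffix match; T=suffix is hg; U=one trailing h
All strings over {g,h} ending with hg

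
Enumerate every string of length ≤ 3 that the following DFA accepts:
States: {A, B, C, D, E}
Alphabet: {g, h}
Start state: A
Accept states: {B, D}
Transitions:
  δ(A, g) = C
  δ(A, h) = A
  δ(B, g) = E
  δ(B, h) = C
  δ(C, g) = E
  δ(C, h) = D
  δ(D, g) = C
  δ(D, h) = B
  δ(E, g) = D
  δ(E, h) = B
gh, ggg, ggh, ghh, hgh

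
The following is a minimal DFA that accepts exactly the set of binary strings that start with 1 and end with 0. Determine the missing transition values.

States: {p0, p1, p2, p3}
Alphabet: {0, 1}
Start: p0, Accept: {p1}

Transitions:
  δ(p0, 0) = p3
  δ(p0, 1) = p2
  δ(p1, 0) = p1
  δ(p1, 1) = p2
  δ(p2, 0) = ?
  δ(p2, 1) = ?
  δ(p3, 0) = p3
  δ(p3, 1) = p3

From the language and accept set, identify what each state tracks — p0: no input read; p1: started with 1, last symbol 0; p2: started with 1, last symbol 1; p3: started with 0 (dead).
Each missing δ(q, a) is the state matching the new tracked value after reading a.
δ(p2, 0) = p1; δ(p2, 1) = p2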